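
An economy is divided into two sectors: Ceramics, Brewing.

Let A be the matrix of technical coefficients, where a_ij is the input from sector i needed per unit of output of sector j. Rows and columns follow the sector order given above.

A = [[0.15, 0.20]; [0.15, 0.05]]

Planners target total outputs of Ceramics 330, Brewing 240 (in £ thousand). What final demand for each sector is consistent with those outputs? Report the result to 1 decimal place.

I − A =
  [   0.85    -0.20]
  [  -0.15     0.95]
d = (I − A) x:
  d_1 = (+0.85)·330 + (-0.20)·240 = 232.5
  d_2 = (-0.15)·330 + (+0.95)·240 = 178.5

d_1 = 232.5, d_2 = 178.5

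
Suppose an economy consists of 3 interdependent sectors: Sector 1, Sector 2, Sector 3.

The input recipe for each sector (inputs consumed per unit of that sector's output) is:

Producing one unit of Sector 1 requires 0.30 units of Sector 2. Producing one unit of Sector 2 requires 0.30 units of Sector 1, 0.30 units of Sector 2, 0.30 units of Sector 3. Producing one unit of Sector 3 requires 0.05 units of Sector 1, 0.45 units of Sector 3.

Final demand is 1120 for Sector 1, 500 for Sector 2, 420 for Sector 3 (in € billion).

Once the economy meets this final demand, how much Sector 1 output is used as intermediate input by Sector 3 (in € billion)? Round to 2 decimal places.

z_13 = 76.59

I − A =
  [   1.00    -0.30    -0.05]
  [  -0.30     0.70     0.00]
  [   0.00    -0.30     0.55]
Cofactors of I−A, C_ij = (−1)^(i+j)·(minor ij) (rows/columns in the sector order above):
  C_11 = (0.70)(0.55) − (0.00)(-0.30) = 0.3850
  C_12 = −[(-0.30)(0.55) − (0.00)(0.00)] = 0.1650
  C_13 = (-0.30)(-0.30) − (0.70)(0.00) = 0.0900
  C_21 = −[(-0.30)(0.55) − (-0.05)(-0.30)] = 0.1800
  C_22 = (1.00)(0.55) − (-0.05)(0.00) = 0.5500
  C_23 = −[(1.00)(-0.30) − (-0.30)(0.00)] = 0.3000
  C_31 = (-0.30)(0.00) − (-0.05)(0.70) = 0.0350
  C_32 = −[(1.00)(0.00) − (-0.05)(-0.30)] = 0.0150
  C_33 = (1.00)(0.70) − (-0.30)(-0.30) = 0.6100
det(I−A) = Σ_j (I−A)_1j·C_1j = (1.00)(0.3850) + (-0.30)(0.1650) + (-0.05)(0.0900) = 0.3310
adj(I−A) = Cᵀ =
  [ 0.3850   0.1800   0.0350]
  [ 0.1650   0.5500   0.0150]
  [ 0.0900   0.3000   0.6100]
(I − A)⁻¹ = adj(I−A) / det(I−A) ≈
  [   1.1631     0.5438     0.1057]
  [   0.4985     1.6616     0.0453]
  [   0.2719     0.9063     1.8429]
First solve x = (I − A)⁻¹ d = adj(I−A)·d / det(I−A); in particular x_3 = (0.0900·1120 + 0.3000·500 + 0.6100·420) / 0.3310 = 507.00 / 0.3310 ≈ 1531.7221.
Intermediate flow from 1 to 3: z_13 = a_13 · x_3 = 0.05 × 507.00 / 0.3310 = 25.35 / 0.3310 ≈ 76.59.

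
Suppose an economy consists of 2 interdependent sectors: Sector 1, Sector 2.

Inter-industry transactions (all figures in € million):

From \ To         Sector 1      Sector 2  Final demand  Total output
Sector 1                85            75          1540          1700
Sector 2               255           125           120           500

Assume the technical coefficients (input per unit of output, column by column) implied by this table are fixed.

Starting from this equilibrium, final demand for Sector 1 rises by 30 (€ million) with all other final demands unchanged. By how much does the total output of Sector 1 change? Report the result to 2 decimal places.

Δx_1 = 32.61

Technical coefficients a_ij = z_ij / X_j:
  a_11 = 85/1700 = 0.05, a_21 = 255/1700 = 0.15
  a_12 = 75/500 = 0.15, a_22 = 125/500 = 0.25
I − A =
  [   0.95    -0.15]
  [  -0.15     0.75]
det(I−A) = (0.95)(0.75) − (-0.15)(-0.15) = 0.6900
adj(I−A) = [[0.75, 0.15], [0.15, 0.95]]
(I − A)⁻¹ = adj(I−A) / det(I−A) ≈
  [   1.0870     0.2174]
  [   0.2174     1.3768]
Δx = (I − A)⁻¹ Δd with Δd having +30 in the Sector 1 component and 0 elsewhere.
So Δx_1 = L_11 · (+30), where L_11 = adj(I−A)_11 / det(I−A) = 0.75 / 0.6900.
Δx_1 = 0.75 × (+30) / 0.6900 = 22.50 / 0.6900 ≈ 32.61.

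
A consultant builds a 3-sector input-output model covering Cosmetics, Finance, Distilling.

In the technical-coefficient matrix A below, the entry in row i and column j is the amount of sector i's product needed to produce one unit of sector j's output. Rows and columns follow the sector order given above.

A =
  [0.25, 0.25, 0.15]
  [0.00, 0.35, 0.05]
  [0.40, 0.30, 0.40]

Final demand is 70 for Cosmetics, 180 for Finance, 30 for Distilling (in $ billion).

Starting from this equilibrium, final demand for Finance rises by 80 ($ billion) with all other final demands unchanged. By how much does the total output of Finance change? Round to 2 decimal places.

Δx_2 = 131.51

I − A =
  [   0.75    -0.25    -0.15]
  [   0.00     0.65    -0.05]
  [  -0.40    -0.30     0.60]
Cofactors of I−A, C_ij = (−1)^(i+j)·(minor ij) (rows/columns in the sector order above):
  C_11 = (0.65)(0.60) − (-0.05)(-0.30) = 0.3750
  C_12 = −[(0.00)(0.60) − (-0.05)(-0.40)] = 0.0200
  C_13 = (0.00)(-0.30) − (0.65)(-0.40) = 0.2600
  C_21 = −[(-0.25)(0.60) − (-0.15)(-0.30)] = 0.1950
  C_22 = (0.75)(0.60) − (-0.15)(-0.40) = 0.3900
  C_23 = −[(0.75)(-0.30) − (-0.25)(-0.40)] = 0.3250
  C_31 = (-0.25)(-0.05) − (-0.15)(0.65) = 0.1100
  C_32 = −[(0.75)(-0.05) − (-0.15)(0.00)] = 0.0375
  C_33 = (0.75)(0.65) − (-0.25)(0.00) = 0.4875
det(I−A) = Σ_j (I−A)_1j·C_1j = (0.75)(0.3750) + (-0.25)(0.0200) + (-0.15)(0.2600) = 0.23725
adj(I−A) = Cᵀ =
  [ 0.3750   0.1950   0.1100]
  [ 0.0200   0.3900   0.0375]
  [ 0.2600   0.3250   0.4875]
(I − A)⁻¹ = adj(I−A) / det(I−A) ≈
  [   1.5806     0.8219     0.4636]
  [   0.0843     1.6438     0.1581]
  [   1.0959     1.3699     2.0548]
Δx = (I − A)⁻¹ Δd with Δd having +80 in the Finance component and 0 elsewhere.
So Δx_2 = L_22 · (+80), where L_22 = adj(I−A)_22 / det(I−A) = 0.3900 / 0.23725.
Δx_2 = 0.3900 × (+80) / 0.23725 = 31.20 / 0.23725 ≈ 131.51.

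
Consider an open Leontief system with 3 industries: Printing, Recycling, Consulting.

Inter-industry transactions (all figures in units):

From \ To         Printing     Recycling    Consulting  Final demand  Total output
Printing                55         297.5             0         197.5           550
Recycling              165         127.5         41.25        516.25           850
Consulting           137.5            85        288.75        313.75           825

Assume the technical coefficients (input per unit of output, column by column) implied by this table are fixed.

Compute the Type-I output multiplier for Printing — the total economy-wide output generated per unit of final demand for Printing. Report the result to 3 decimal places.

Technical coefficients a_ij = z_ij / X_j:
  a_11 = 55/550 = 0.10, a_21 = 165/550 = 0.30, a_31 = 137.5/550 = 0.25
  a_12 = 297.5/850 = 0.35, a_22 = 127.5/850 = 0.15, a_32 = 85/850 = 0.10
  a_13 = 0/825 = 0.00, a_23 = 41.25/825 = 0.05, a_33 = 288.75/825 = 0.35
I − A =
  [   0.90    -0.35     0.00]
  [  -0.30     0.85    -0.05]
  [  -0.25    -0.10     0.65]
Cofactors of I−A, C_ij = (−1)^(i+j)·(minor ij) (rows/columns in the sector order above):
  C_11 = (0.85)(0.65) − (-0.05)(-0.10) = 0.5475
  C_12 = −[(-0.30)(0.65) − (-0.05)(-0.25)] = 0.2075
  C_13 = (-0.30)(-0.10) − (0.85)(-0.25) = 0.2425
  C_21 = −[(-0.35)(0.65) − (0.00)(-0.10)] = 0.2275
  C_22 = (0.90)(0.65) − (0.00)(-0.25) = 0.5850
  C_23 = −[(0.90)(-0.10) − (-0.35)(-0.25)] = 0.1775
  C_31 = (-0.35)(-0.05) − (0.00)(0.85) = 0.0175
  C_32 = −[(0.90)(-0.05) − (0.00)(-0.30)] = 0.0450
  C_33 = (0.90)(0.85) − (-0.35)(-0.30) = 0.6600
det(I−A) = Σ_j (I−A)_1j·C_1j = (0.90)(0.5475) + (-0.35)(0.2075) + (0.00)(0.2425) = 0.420125
adj(I−A) = Cᵀ =
  [ 0.5475   0.2275   0.0175]
  [ 0.2075   0.5850   0.0450]
  [ 0.2425   0.1775   0.6600]
(I − A)⁻¹ = adj(I−A) / det(I−A) ≈
  [   1.3032     0.5415     0.0417]
  [   0.4939     1.3924     0.1071]
  [   0.5772     0.4225     1.5710]
The output multiplier for sector j is the column-j sum of the Leontief inverse (I − A)⁻¹ = adj(I−A) / det(I−A).
Column 1 of adj(I−A): (0.5475, 0.2075, 0.2425); det(I−A) = 0.420125.
m_1 = (0.5475 + 0.2075 + 0.2425) / 0.420125 = 0.9975 / 0.420125 ≈ 2.374.

m_1 = 2.374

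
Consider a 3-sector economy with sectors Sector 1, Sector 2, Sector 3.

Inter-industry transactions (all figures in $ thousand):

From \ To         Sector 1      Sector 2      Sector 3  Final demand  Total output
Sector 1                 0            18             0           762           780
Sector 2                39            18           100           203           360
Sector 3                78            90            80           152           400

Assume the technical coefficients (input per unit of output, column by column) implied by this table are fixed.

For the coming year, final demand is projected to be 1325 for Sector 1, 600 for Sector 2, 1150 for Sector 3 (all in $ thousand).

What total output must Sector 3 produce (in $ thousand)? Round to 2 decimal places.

Technical coefficients a_ij = z_ij / X_j:
  a_11 = 0/780 = 0.00, a_21 = 39/780 = 0.05, a_31 = 78/780 = 0.10
  a_12 = 18/360 = 0.05, a_22 = 18/360 = 0.05, a_32 = 90/360 = 0.25
  a_13 = 0/400 = 0.00, a_23 = 100/400 = 0.25, a_33 = 80/400 = 0.20
I − A =
  [   1.00    -0.05     0.00]
  [  -0.05     0.95    -0.25]
  [  -0.10    -0.25     0.80]
Cofactors of I−A, C_ij = (−1)^(i+j)·(minor ij) (rows/columns in the sector order above):
  C_11 = (0.95)(0.80) − (-0.25)(-0.25) = 0.6975
  C_12 = −[(-0.05)(0.80) − (-0.25)(-0.10)] = 0.0650
  C_13 = (-0.05)(-0.25) − (0.95)(-0.10) = 0.1075
  C_21 = −[(-0.05)(0.80) − (0.00)(-0.25)] = 0.0400
  C_22 = (1.00)(0.80) − (0.00)(-0.10) = 0.8000
  C_23 = −[(1.00)(-0.25) − (-0.05)(-0.10)] = 0.2550
  C_31 = (-0.05)(-0.25) − (0.00)(0.95) = 0.0125
  C_32 = −[(1.00)(-0.25) − (0.00)(-0.05)] = 0.2500
  C_33 = (1.00)(0.95) − (-0.05)(-0.05) = 0.9475
det(I−A) = Σ_j (I−A)_1j·C_1j = (1.00)(0.6975) + (-0.05)(0.0650) + (0.00)(0.1075) = 0.69425
adj(I−A) = Cᵀ =
  [ 0.6975   0.0400   0.0125]
  [ 0.0650   0.8000   0.2500]
  [ 0.1075   0.2550   0.9475]
(I − A)⁻¹ = adj(I−A) / det(I−A) ≈
  [   1.0047     0.0576     0.0180]
  [   0.0936     1.1523     0.3601]
  [   0.1548     0.3673     1.3648]
x = (I − A)⁻¹ d = adj(I−A)·d / det(I−A), with det(I−A) = 0.69425:
  x_1 = (0.6975·1325 + 0.0400·600 + 0.0125·1150) / 0.69425 = 962.5625 / 0.69425 ≈ 1386.48
  x_2 = (0.0650·1325 + 0.8000·600 + 0.2500·1150) / 0.69425 = 853.625 / 0.69425 ≈ 1229.56
  x_3 = (0.1075·1325 + 0.2550·600 + 0.9475·1150) / 0.69425 = 1385.0625 / 0.69425 ≈ 1995.05

x_3 = 1995.05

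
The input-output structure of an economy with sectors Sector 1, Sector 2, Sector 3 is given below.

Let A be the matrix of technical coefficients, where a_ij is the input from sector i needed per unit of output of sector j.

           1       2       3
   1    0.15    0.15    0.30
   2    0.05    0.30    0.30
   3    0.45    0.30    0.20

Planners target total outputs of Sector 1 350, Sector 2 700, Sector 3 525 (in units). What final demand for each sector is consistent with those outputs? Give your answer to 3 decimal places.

d_1 = 35.000, d_2 = 315.000, d_3 = 52.500

I − A =
  [   0.85    -0.15    -0.30]
  [  -0.05     0.70    -0.30]
  [  -0.45    -0.30     0.80]
d = (I − A) x:
  d_1 = (+0.85)·350 + (-0.15)·700 + (-0.30)·525 = 35.000
  d_2 = (-0.05)·350 + (+0.70)·700 + (-0.30)·525 = 315.000
  d_3 = (-0.45)·350 + (-0.30)·700 + (+0.80)·525 = 52.500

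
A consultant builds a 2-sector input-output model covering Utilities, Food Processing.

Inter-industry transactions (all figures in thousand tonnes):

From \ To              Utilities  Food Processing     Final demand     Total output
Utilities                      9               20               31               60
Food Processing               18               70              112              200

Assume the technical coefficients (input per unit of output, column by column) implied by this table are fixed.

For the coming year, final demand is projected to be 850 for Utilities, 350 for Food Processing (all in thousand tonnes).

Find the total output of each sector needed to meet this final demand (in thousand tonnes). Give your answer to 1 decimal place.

Technical coefficients a_ij = z_ij / X_j:
  a_11 = 9/60 = 0.15, a_21 = 18/60 = 0.30
  a_12 = 20/200 = 0.10, a_22 = 70/200 = 0.35
I − A =
  [   0.85    -0.10]
  [  -0.30     0.65]
det(I−A) = (0.85)(0.65) − (-0.10)(-0.30) = 0.5225
adj(I−A) = [[0.65, 0.10], [0.30, 0.85]]
(I − A)⁻¹ = adj(I−A) / det(I−A) ≈
  [   1.2440     0.1914]
  [   0.5742     1.6268]
x = (I − A)⁻¹ d = adj(I−A)·d / det(I−A), with det(I−A) = 0.5225:
  x_1 = (0.65·850 + 0.10·350) / 0.5225 = 587.50 / 0.5225 ≈ 1124.4
  x_2 = (0.30·850 + 0.85·350) / 0.5225 = 552.50 / 0.5225 ≈ 1057.4

x_1 = 1124.4, x_2 = 1057.4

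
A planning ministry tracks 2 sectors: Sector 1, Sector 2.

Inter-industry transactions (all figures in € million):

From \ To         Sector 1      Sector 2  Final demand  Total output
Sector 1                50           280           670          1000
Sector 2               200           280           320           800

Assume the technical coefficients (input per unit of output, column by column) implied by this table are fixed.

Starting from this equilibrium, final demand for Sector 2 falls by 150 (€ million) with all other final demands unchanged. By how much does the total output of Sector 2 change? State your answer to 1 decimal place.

Technical coefficients a_ij = z_ij / X_j:
  a_11 = 50/1000 = 0.05, a_21 = 200/1000 = 0.20
  a_12 = 280/800 = 0.35, a_22 = 280/800 = 0.35
I − A =
  [   0.95    -0.35]
  [  -0.20     0.65]
det(I−A) = (0.95)(0.65) − (-0.35)(-0.20) = 0.5475
adj(I−A) = [[0.65, 0.35], [0.20, 0.95]]
(I − A)⁻¹ = adj(I−A) / det(I−A) ≈
  [   1.1872     0.6393]
  [   0.3653     1.7352]
Δx = (I − A)⁻¹ Δd with Δd having -150 in the Sector 2 component and 0 elsewhere.
So Δx_2 = L_22 · (-150), where L_22 = adj(I−A)_22 / det(I−A) = 0.95 / 0.5475.
Δx_2 = 0.95 × (-150) / 0.5475 = -142.50 / 0.5475 ≈ -260.3.

Δx_2 = -260.3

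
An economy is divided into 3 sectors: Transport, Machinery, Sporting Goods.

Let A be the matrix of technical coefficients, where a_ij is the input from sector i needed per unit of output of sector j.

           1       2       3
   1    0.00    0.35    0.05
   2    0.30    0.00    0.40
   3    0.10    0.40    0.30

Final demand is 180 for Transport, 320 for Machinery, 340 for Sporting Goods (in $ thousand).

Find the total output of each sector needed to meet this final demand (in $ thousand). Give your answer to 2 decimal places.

x_1 = 558.55, x_2 = 925.25, x_3 = 1094.22

I − A =
  [   1.00    -0.35    -0.05]
  [  -0.30     1.00    -0.40]
  [  -0.10    -0.40     0.70]
Cofactors of I−A, C_ij = (−1)^(i+j)·(minor ij) (rows/columns in the sector order above):
  C_11 = (1.00)(0.70) − (-0.40)(-0.40) = 0.5400
  C_12 = −[(-0.30)(0.70) − (-0.40)(-0.10)] = 0.2500
  C_13 = (-0.30)(-0.40) − (1.00)(-0.10) = 0.2200
  C_21 = −[(-0.35)(0.70) − (-0.05)(-0.40)] = 0.2650
  C_22 = (1.00)(0.70) − (-0.05)(-0.10) = 0.6950
  C_23 = −[(1.00)(-0.40) − (-0.35)(-0.10)] = 0.4350
  C_31 = (-0.35)(-0.40) − (-0.05)(1.00) = 0.1900
  C_32 = −[(1.00)(-0.40) − (-0.05)(-0.30)] = 0.4150
  C_33 = (1.00)(1.00) − (-0.35)(-0.30) = 0.8950
det(I−A) = Σ_j (I−A)_1j·C_1j = (1.00)(0.5400) + (-0.35)(0.2500) + (-0.05)(0.2200) = 0.4415
adj(I−A) = Cᵀ =
  [ 0.5400   0.2650   0.1900]
  [ 0.2500   0.6950   0.4150]
  [ 0.2200   0.4350   0.8950]
(I − A)⁻¹ = adj(I−A) / det(I−A) ≈
  [   1.2231     0.6002     0.4304]
  [   0.5663     1.5742     0.9400]
  [   0.4983     0.9853     2.0272]
x = (I − A)⁻¹ d = adj(I−A)·d / det(I−A), with det(I−A) = 0.4415:
  x_1 = (0.5400·180 + 0.2650·320 + 0.1900·340) / 0.4415 = 246.60 / 0.4415 ≈ 558.55
  x_2 = (0.2500·180 + 0.6950·320 + 0.4150·340) / 0.4415 = 408.50 / 0.4415 ≈ 925.25
  x_3 = (0.2200·180 + 0.4350·320 + 0.8950·340) / 0.4415 = 483.10 / 0.4415 ≈ 1094.22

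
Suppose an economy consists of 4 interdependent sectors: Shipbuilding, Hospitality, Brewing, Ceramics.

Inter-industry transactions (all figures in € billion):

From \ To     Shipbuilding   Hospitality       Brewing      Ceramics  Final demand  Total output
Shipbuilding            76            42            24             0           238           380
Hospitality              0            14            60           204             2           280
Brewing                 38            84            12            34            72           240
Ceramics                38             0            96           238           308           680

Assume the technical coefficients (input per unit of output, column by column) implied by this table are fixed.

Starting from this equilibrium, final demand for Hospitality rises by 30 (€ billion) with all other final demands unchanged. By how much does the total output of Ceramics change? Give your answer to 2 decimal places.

Technical coefficients a_ij = z_ij / X_j:
  a_SS = 76/380 = 0.20, a_HS = 0/380 = 0.00, a_BS = 38/380 = 0.10, a_CS = 38/380 = 0.10
  a_SH = 42/280 = 0.15, a_HH = 14/280 = 0.05, a_BH = 84/280 = 0.30, a_CH = 0/280 = 0.00
  a_SB = 24/240 = 0.10, a_HB = 60/240 = 0.25, a_BB = 12/240 = 0.05, a_CB = 96/240 = 0.40
  a_SC = 0/680 = 0.00, a_HC = 204/680 = 0.30, a_BC = 34/680 = 0.05, a_CC = 238/680 = 0.35
I − A =
  [   0.80    -0.15    -0.10     0.00]
  [   0.00     0.95    -0.25    -0.30]
  [  -0.10    -0.30     0.95    -0.05]
  [  -0.10     0.00    -0.40     0.65]
Compute the cofactors C_ij = (−1)^(i+j)·(3×3 minor ij) of I−A; the adjugate is their transpose:
adj(I−A) = Cᵀ =
  [ 0.482875   0.109125   0.104125   0.058375]
  [ 0.058000   0.471000   0.229000   0.235000]
  [ 0.075500   0.166500   0.489500   0.114500]
  [ 0.120750   0.119250   0.317250   0.648750]
det(I−A) = Σ_j (I−A)_1j·C_1j = (0.80)(0.482875) + (-0.15)(0.058000) + (-0.10)(0.075500) + (0.00)(0.120750) = 0.37005
(I − A)⁻¹ = adj(I−A) / det(I−A) ≈
  [   1.3049     0.2949     0.2814     0.1577]
  [   0.1567     1.2728     0.6188     0.6350]
  [   0.2040     0.4499     1.3228     0.3094]
  [   0.3263     0.3223     0.8573     1.7531]
Δx = (I − A)⁻¹ Δd with Δd having +30 in the Hospitality component and 0 elsewhere.
So Δx_C = L_CH · (+30), where L_CH = adj(I−A)_CH / det(I−A) = 0.119250 / 0.37005.
Δx_C = 0.119250 × (+30) / 0.37005 = 3.5775 / 0.37005 ≈ 9.67.

Δx_C = 9.67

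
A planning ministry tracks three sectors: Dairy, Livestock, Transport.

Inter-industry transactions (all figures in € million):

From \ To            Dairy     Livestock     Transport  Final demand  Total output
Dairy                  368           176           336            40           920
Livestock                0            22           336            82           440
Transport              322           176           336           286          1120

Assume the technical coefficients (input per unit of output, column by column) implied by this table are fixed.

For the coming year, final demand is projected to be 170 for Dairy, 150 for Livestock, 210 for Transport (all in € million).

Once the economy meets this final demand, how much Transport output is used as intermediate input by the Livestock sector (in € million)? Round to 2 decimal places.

Technical coefficients a_ij = z_ij / X_j:
  a_DD = 368/920 = 0.40, a_LD = 0/920 = 0.00, a_TD = 322/920 = 0.35
  a_DL = 176/440 = 0.40, a_LL = 22/440 = 0.05, a_TL = 176/440 = 0.40
  a_DT = 336/1120 = 0.30, a_LT = 336/1120 = 0.30, a_TT = 336/1120 = 0.30
I − A =
  [   0.60    -0.40    -0.30]
  [   0.00     0.95    -0.30]
  [  -0.35    -0.40     0.70]
Cofactors of I−A, C_ij = (−1)^(i+j)·(minor ij) (rows/columns in the sector order above):
  C_11 = (0.95)(0.70) − (-0.30)(-0.40) = 0.5450
  C_12 = −[(0.00)(0.70) − (-0.30)(-0.35)] = 0.1050
  C_13 = (0.00)(-0.40) − (0.95)(-0.35) = 0.3325
  C_21 = −[(-0.40)(0.70) − (-0.30)(-0.40)] = 0.4000
  C_22 = (0.60)(0.70) − (-0.30)(-0.35) = 0.3150
  C_23 = −[(0.60)(-0.40) − (-0.40)(-0.35)] = 0.3800
  C_31 = (-0.40)(-0.30) − (-0.30)(0.95) = 0.4050
  C_32 = −[(0.60)(-0.30) − (-0.30)(0.00)] = 0.1800
  C_33 = (0.60)(0.95) − (-0.40)(0.00) = 0.5700
det(I−A) = Σ_j (I−A)_1j·C_1j = (0.60)(0.5450) + (-0.40)(0.1050) + (-0.30)(0.3325) = 0.18525
adj(I−A) = Cᵀ =
  [ 0.5450   0.4000   0.4050]
  [ 0.1050   0.3150   0.1800]
  [ 0.3325   0.3800   0.5700]
(I − A)⁻¹ = adj(I−A) / det(I−A) ≈
  [   2.9420     2.1592     2.1862]
  [   0.5668     1.7004     0.9717]
  [   1.7949     2.0513     3.0769]
First solve x = (I − A)⁻¹ d = adj(I−A)·d / det(I−A); in particular x_L = (0.1050·170 + 0.3150·150 + 0.1800·210) / 0.18525 = 102.90 / 0.18525 ≈ 555.4656.
Intermediate flow from T to L: z_TL = a_TL · x_L = 0.40 × 102.90 / 0.18525 = 41.16 / 0.18525 ≈ 222.19.

z_TL = 222.19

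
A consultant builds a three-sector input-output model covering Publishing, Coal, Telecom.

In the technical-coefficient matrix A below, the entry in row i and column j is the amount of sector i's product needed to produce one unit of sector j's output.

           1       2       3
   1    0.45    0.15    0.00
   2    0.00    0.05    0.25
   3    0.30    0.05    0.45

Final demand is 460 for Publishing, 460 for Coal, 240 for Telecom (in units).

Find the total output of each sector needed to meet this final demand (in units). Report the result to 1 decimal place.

I − A =
  [   0.55    -0.15     0.00]
  [   0.00     0.95    -0.25]
  [  -0.30    -0.05     0.55]
Cofactors of I−A, C_ij = (−1)^(i+j)·(minor ij) (rows/columns in the sector order above):
  C_11 = (0.95)(0.55) − (-0.25)(-0.05) = 0.5100
  C_12 = −[(0.00)(0.55) − (-0.25)(-0.30)] = 0.0750
  C_13 = (0.00)(-0.05) − (0.95)(-0.30) = 0.2850
  C_21 = −[(-0.15)(0.55) − (0.00)(-0.05)] = 0.0825
  C_22 = (0.55)(0.55) − (0.00)(-0.30) = 0.3025
  C_23 = −[(0.55)(-0.05) − (-0.15)(-0.30)] = 0.0725
  C_31 = (-0.15)(-0.25) − (0.00)(0.95) = 0.0375
  C_32 = −[(0.55)(-0.25) − (0.00)(0.00)] = 0.1375
  C_33 = (0.55)(0.95) − (-0.15)(0.00) = 0.5225
det(I−A) = Σ_j (I−A)_1j·C_1j = (0.55)(0.5100) + (-0.15)(0.0750) + (0.00)(0.2850) = 0.26925
adj(I−A) = Cᵀ =
  [ 0.5100   0.0825   0.0375]
  [ 0.0750   0.3025   0.1375]
  [ 0.2850   0.0725   0.5225]
(I − A)⁻¹ = adj(I−A) / det(I−A) ≈
  [   1.8942     0.3064     0.1393]
  [   0.2786     1.1235     0.5107]
  [   1.0585     0.2693     1.9406]
x = (I − A)⁻¹ d = adj(I−A)·d / det(I−A), with det(I−A) = 0.26925:
  x_1 = (0.5100·460 + 0.0825·460 + 0.0375·240) / 0.26925 = 281.55 / 0.26925 ≈ 1045.7
  x_2 = (0.0750·460 + 0.3025·460 + 0.1375·240) / 0.26925 = 206.65 / 0.26925 ≈ 767.5
  x_3 = (0.2850·460 + 0.0725·460 + 0.5225·240) / 0.26925 = 289.85 / 0.26925 ≈ 1076.5

x_1 = 1045.7, x_2 = 767.5, x_3 = 1076.5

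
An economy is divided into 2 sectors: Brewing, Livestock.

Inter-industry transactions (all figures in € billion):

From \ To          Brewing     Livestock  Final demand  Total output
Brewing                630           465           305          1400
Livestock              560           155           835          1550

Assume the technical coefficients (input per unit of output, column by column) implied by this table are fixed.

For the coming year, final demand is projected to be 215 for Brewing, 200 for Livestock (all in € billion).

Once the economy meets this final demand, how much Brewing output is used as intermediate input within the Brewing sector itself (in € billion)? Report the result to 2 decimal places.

Technical coefficients a_ij = z_ij / X_j:
  a_BB = 630/1400 = 0.45, a_LB = 560/1400 = 0.40
  a_BL = 465/1550 = 0.30, a_LL = 155/1550 = 0.10
I − A =
  [   0.55    -0.30]
  [  -0.40     0.90]
det(I−A) = (0.55)(0.90) − (-0.30)(-0.40) = 0.3750
adj(I−A) = [[0.90, 0.30], [0.40, 0.55]]
(I − A)⁻¹ = adj(I−A) / det(I−A) ≈
  [   2.4000     0.8000]
  [   1.0667     1.4667]
First solve x = (I − A)⁻¹ d = adj(I−A)·d / det(I−A); in particular x_B = (0.90·215 + 0.30·200) / 0.3750 = 253.50 / 0.3750 = 676.0000.
Intermediate flow from B to B: z_BB = a_BB · x_B = 0.45 × 253.50 / 0.3750 = 114.075 / 0.3750 = 304.20.

z_BB = 304.20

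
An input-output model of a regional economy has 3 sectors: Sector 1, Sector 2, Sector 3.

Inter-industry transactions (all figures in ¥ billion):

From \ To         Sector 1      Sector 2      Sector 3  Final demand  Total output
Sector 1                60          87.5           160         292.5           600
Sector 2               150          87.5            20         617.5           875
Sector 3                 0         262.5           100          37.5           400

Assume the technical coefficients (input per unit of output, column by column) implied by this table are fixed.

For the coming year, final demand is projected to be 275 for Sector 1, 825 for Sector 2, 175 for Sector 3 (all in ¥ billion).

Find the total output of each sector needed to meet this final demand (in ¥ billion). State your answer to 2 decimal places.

x_1 = 745.07, x_2 = 1162.43, x_3 = 698.30

Technical coefficients a_ij = z_ij / X_j:
  a_11 = 60/600 = 0.10, a_21 = 150/600 = 0.25, a_31 = 0/600 = 0.00
  a_12 = 87.5/875 = 0.10, a_22 = 87.5/875 = 0.10, a_32 = 262.5/875 = 0.30
  a_13 = 160/400 = 0.40, a_23 = 20/400 = 0.05, a_33 = 100/400 = 0.25
I − A =
  [   0.90    -0.10    -0.40]
  [  -0.25     0.90    -0.05]
  [   0.00    -0.30     0.75]
Cofactors of I−A, C_ij = (−1)^(i+j)·(minor ij) (rows/columns in the sector order above):
  C_11 = (0.90)(0.75) − (-0.05)(-0.30) = 0.6600
  C_12 = −[(-0.25)(0.75) − (-0.05)(0.00)] = 0.1875
  C_13 = (-0.25)(-0.30) − (0.90)(0.00) = 0.0750
  C_21 = −[(-0.10)(0.75) − (-0.40)(-0.30)] = 0.1950
  C_22 = (0.90)(0.75) − (-0.40)(0.00) = 0.6750
  C_23 = −[(0.90)(-0.30) − (-0.10)(0.00)] = 0.2700
  C_31 = (-0.10)(-0.05) − (-0.40)(0.90) = 0.3650
  C_32 = −[(0.90)(-0.05) − (-0.40)(-0.25)] = 0.1450
  C_33 = (0.90)(0.90) − (-0.10)(-0.25) = 0.7850
det(I−A) = Σ_j (I−A)_1j·C_1j = (0.90)(0.6600) + (-0.10)(0.1875) + (-0.40)(0.0750) = 0.54525
adj(I−A) = Cᵀ =
  [ 0.6600   0.1950   0.3650]
  [ 0.1875   0.6750   0.1450]
  [ 0.0750   0.2700   0.7850]
(I − A)⁻¹ = adj(I−A) / det(I−A) ≈
  [   1.2105     0.3576     0.6694]
  [   0.3439     1.2380     0.2659]
  [   0.1376     0.4952     1.4397]
x = (I − A)⁻¹ d = adj(I−A)·d / det(I−A), with det(I−A) = 0.54525:
  x_1 = (0.6600·275 + 0.1950·825 + 0.3650·175) / 0.54525 = 406.25 / 0.54525 ≈ 745.07
  x_2 = (0.1875·275 + 0.6750·825 + 0.1450·175) / 0.54525 = 633.8125 / 0.54525 ≈ 1162.43
  x_3 = (0.0750·275 + 0.2700·825 + 0.7850·175) / 0.54525 = 380.75 / 0.54525 ≈ 698.30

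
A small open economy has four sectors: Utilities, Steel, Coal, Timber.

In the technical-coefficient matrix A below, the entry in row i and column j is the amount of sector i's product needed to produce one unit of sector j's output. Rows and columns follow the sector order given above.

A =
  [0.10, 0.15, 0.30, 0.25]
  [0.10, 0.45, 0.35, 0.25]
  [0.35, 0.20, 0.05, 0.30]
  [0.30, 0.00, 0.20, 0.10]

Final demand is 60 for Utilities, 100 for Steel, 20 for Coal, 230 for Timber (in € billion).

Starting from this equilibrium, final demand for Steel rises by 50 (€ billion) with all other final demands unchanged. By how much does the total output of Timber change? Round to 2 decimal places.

I − A =
  [   0.90    -0.15    -0.30    -0.25]
  [  -0.10     0.55    -0.35    -0.25]
  [  -0.35    -0.20     0.95    -0.30]
  [  -0.30     0.00    -0.20     0.90]
Compute the cofactors C_ij = (−1)^(i+j)·(3×3 minor ij) of I−A; the adjugate is their transpose:
adj(I−A) = Cᵀ =
  [ 0.364250   0.183250   0.230750   0.229000]
  [ 0.310000   0.505250   0.356750   0.345375]
  [ 0.255750   0.207750   0.379500   0.255250]
  [ 0.178250   0.107250   0.161250   0.310875]
det(I−A) = Σ_j (I−A)_1j·C_1j = (0.90)(0.364250) + (-0.15)(0.310000) + (-0.30)(0.255750) + (-0.25)(0.178250) = 0.1600375
(I − A)⁻¹ = adj(I−A) / det(I−A) ≈
  [   2.2760     1.1450     1.4418     1.4309]
  [   1.9370     3.1571     2.2292     2.1581]
  [   1.5981     1.2981     2.3713     1.5949]
  [   1.1138     0.6702     1.0076     1.9425]
Δx = (I − A)⁻¹ Δd with Δd having +50 in the Steel component and 0 elsewhere.
So Δx_4 = L_42 · (+50), where L_42 = adj(I−A)_42 / det(I−A) = 0.107250 / 0.1600375.
Δx_4 = 0.107250 × (+50) / 0.1600375 = 5.3625 / 0.1600375 ≈ 33.51.

Δx_4 = 33.51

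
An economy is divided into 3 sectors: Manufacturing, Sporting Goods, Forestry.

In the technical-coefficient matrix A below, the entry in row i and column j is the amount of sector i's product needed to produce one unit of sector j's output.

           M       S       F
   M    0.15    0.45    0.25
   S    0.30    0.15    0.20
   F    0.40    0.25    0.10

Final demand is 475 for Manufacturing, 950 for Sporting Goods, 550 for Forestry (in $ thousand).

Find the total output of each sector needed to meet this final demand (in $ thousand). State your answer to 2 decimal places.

x_M = 2742.06, x_S = 2691.92, x_F = 2577.56

I − A =
  [   0.85    -0.45    -0.25]
  [  -0.30     0.85    -0.20]
  [  -0.40    -0.25     0.90]
Cofactors of I−A, C_ij = (−1)^(i+j)·(minor ij) (rows/columns in the sector order above):
  C_11 = (0.85)(0.90) − (-0.20)(-0.25) = 0.7150
  C_12 = −[(-0.30)(0.90) − (-0.20)(-0.40)] = 0.3500
  C_13 = (-0.30)(-0.25) − (0.85)(-0.40) = 0.4150
  C_21 = −[(-0.45)(0.90) − (-0.25)(-0.25)] = 0.4675
  C_22 = (0.85)(0.90) − (-0.25)(-0.40) = 0.6650
  C_23 = −[(0.85)(-0.25) − (-0.45)(-0.40)] = 0.3925
  C_31 = (-0.45)(-0.20) − (-0.25)(0.85) = 0.3025
  C_32 = −[(0.85)(-0.20) − (-0.25)(-0.30)] = 0.2450
  C_33 = (0.85)(0.85) − (-0.45)(-0.30) = 0.5875
det(I−A) = Σ_j (I−A)_1j·C_1j = (0.85)(0.7150) + (-0.45)(0.3500) + (-0.25)(0.4150) = 0.3465
adj(I−A) = Cᵀ =
  [ 0.7150   0.4675   0.3025]
  [ 0.3500   0.6650   0.2450]
  [ 0.4150   0.3925   0.5875]
(I − A)⁻¹ = adj(I−A) / det(I−A) ≈
  [   2.0635     1.3492     0.8730]
  [   1.0101     1.9192     0.7071]
  [   1.1977     1.1328     1.6955]
x = (I − A)⁻¹ d = adj(I−A)·d / det(I−A), with det(I−A) = 0.3465:
  x_M = (0.7150·475 + 0.4675·950 + 0.3025·550) / 0.3465 = 950.125 / 0.3465 ≈ 2742.06
  x_S = (0.3500·475 + 0.6650·950 + 0.2450·550) / 0.3465 = 932.75 / 0.3465 ≈ 2691.92
  x_F = (0.4150·475 + 0.3925·950 + 0.5875·550) / 0.3465 = 893.125 / 0.3465 ≈ 2577.56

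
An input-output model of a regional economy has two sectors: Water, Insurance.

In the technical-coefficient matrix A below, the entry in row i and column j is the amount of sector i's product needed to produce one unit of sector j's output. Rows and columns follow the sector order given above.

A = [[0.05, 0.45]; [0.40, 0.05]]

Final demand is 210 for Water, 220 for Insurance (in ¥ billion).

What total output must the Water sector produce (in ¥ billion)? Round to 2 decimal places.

I − A =
  [   0.95    -0.45]
  [  -0.40     0.95]
det(I−A) = (0.95)(0.95) − (-0.45)(-0.40) = 0.7225
adj(I−A) = [[0.95, 0.45], [0.40, 0.95]]
(I − A)⁻¹ = adj(I−A) / det(I−A) ≈
  [   1.3149     0.6228]
  [   0.5536     1.3149]
x = (I − A)⁻¹ d = adj(I−A)·d / det(I−A), with det(I−A) = 0.7225:
  x_W = (0.95·210 + 0.45·220) / 0.7225 = 298.50 / 0.7225 ≈ 413.15
  x_I = (0.40·210 + 0.95·220) / 0.7225 = 293.00 / 0.7225 ≈ 405.54

x_W = 413.15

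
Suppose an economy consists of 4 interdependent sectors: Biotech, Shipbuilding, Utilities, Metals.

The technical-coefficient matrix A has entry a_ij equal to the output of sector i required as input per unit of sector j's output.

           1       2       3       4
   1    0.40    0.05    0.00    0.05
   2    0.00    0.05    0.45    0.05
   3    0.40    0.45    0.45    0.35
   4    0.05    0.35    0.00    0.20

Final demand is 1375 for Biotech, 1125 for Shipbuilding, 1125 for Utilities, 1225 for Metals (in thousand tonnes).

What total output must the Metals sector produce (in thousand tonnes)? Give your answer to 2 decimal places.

x_4 = 5544.66

I − A =
  [   0.60    -0.05     0.00    -0.05]
  [   0.00     0.95    -0.45    -0.05]
  [  -0.40    -0.45     0.55    -0.35]
  [  -0.05    -0.35     0.00     0.80]
Compute the cofactors C_ij = (−1)^(i+j)·(3×3 minor ij) of I−A; the adjugate is their transpose:
adj(I−A) = Cᵀ =
  [ 0.191250   0.031625   0.025875   0.025250]
  [ 0.153250   0.262625   0.214875   0.120000]
  [ 0.314750   0.312250   0.443000   0.233000]
  [ 0.079000   0.116875   0.095625   0.183000]
det(I−A) = Σ_j (I−A)_1j·C_1j = (0.60)(0.191250) + (-0.05)(0.153250) + (0.00)(0.314750) + (-0.05)(0.079000) = 0.1031375
(I − A)⁻¹ = adj(I−A) / det(I−A) ≈
  [   1.8543     0.3066     0.2509     0.2448]
  [   1.4859     2.5464     2.0834     1.1635]
  [   3.0518     3.0275     4.2952     2.2591]
  [   0.7660     1.1332     0.9272     1.7743]
x = (I − A)⁻¹ d = adj(I−A)·d / det(I−A), with det(I−A) = 0.1031375:
  x_1 = (0.191250·1375 + 0.031625·1125 + 0.025875·1125 + 0.025250·1225) / 0.1031375 = 358.5875 / 0.1031375 ≈ 3476.79
  x_2 = (0.153250·1375 + 0.262625·1125 + 0.214875·1125 + 0.120000·1225) / 0.1031375 = 894.90625 / 0.1031375 ≈ 8676.83
  x_3 = (0.314750·1375 + 0.312250·1125 + 0.443000·1125 + 0.233000·1225) / 0.1031375 = 1567.8625 / 0.1031375 ≈ 15201.67
  x_4 = (0.079000·1375 + 0.116875·1125 + 0.095625·1125 + 0.183000·1225) / 0.1031375 = 571.8625 / 0.1031375 ≈ 5544.66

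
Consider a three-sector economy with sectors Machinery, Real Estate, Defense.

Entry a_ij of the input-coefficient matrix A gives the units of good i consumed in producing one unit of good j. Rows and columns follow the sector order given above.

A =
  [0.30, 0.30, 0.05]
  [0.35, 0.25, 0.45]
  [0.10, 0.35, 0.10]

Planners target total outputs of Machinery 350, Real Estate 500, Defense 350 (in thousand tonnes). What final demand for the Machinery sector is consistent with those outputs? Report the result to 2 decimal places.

d_M = 77.50

I − A =
  [   0.70    -0.30    -0.05]
  [  -0.35     0.75    -0.45]
  [  -0.10    -0.35     0.90]
d = (I − A) x:
  d_M = (+0.70)·350 + (-0.30)·500 + (-0.05)·350 = 77.50
  d_R = (-0.35)·350 + (+0.75)·500 + (-0.45)·350 = 95.00
  d_D = (-0.10)·350 + (-0.35)·500 + (+0.90)·350 = 105.00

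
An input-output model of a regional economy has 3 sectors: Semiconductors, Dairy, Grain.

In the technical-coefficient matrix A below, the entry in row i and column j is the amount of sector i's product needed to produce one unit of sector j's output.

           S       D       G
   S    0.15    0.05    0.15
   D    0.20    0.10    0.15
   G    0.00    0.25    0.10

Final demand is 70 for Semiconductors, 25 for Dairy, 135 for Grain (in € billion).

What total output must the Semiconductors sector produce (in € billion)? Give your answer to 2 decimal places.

I − A =
  [   0.85    -0.05    -0.15]
  [  -0.20     0.90    -0.15]
  [   0.00    -0.25     0.90]
Cofactors of I−A, C_ij = (−1)^(i+j)·(minor ij) (rows/columns in the sector order above):
  C_11 = (0.90)(0.90) − (-0.15)(-0.25) = 0.7725
  C_12 = −[(-0.20)(0.90) − (-0.15)(0.00)] = 0.1800
  C_13 = (-0.20)(-0.25) − (0.90)(0.00) = 0.0500
  C_21 = −[(-0.05)(0.90) − (-0.15)(-0.25)] = 0.0825
  C_22 = (0.85)(0.90) − (-0.15)(0.00) = 0.7650
  C_23 = −[(0.85)(-0.25) − (-0.05)(0.00)] = 0.2125
  C_31 = (-0.05)(-0.15) − (-0.15)(0.90) = 0.1425
  C_32 = −[(0.85)(-0.15) − (-0.15)(-0.20)] = 0.1575
  C_33 = (0.85)(0.90) − (-0.05)(-0.20) = 0.7550
det(I−A) = Σ_j (I−A)_1j·C_1j = (0.85)(0.7725) + (-0.05)(0.1800) + (-0.15)(0.0500) = 0.640125
adj(I−A) = Cᵀ =
  [ 0.7725   0.0825   0.1425]
  [ 0.1800   0.7650   0.1575]
  [ 0.0500   0.2125   0.7550]
(I − A)⁻¹ = adj(I−A) / det(I−A) ≈
  [   1.2068     0.1289     0.2226]
  [   0.2812     1.1951     0.2460]
  [   0.0781     0.3320     1.1795]
x = (I − A)⁻¹ d = adj(I−A)·d / det(I−A), with det(I−A) = 0.640125:
  x_S = (0.7725·70 + 0.0825·25 + 0.1425·135) / 0.640125 = 75.375 / 0.640125 ≈ 117.75
  x_D = (0.1800·70 + 0.7650·25 + 0.1575·135) / 0.640125 = 52.9875 / 0.640125 ≈ 82.78
  x_G = (0.0500·70 + 0.2125·25 + 0.7550·135) / 0.640125 = 110.7375 / 0.640125 ≈ 172.99

x_S = 117.75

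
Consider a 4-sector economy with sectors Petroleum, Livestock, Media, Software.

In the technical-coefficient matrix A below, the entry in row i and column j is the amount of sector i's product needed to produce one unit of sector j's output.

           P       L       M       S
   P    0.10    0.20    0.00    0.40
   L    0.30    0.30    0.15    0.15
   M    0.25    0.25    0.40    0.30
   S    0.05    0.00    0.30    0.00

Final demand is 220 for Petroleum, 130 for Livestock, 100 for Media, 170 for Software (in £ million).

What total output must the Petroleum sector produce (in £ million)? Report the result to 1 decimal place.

I − A =
  [   0.90    -0.20     0.00    -0.40]
  [  -0.30     0.70    -0.15    -0.15]
  [  -0.25    -0.25     0.60    -0.30]
  [  -0.05     0.00    -0.30     1.00]
Compute the cofactors C_ij = (−1)^(i+j)·(3×3 minor ij) of I−A; the adjugate is their transpose:
adj(I−A) = Cᵀ =
  [ 0.308250   0.132000   0.123000   0.180000]
  [ 0.208500   0.417000   0.208500   0.208500]
  [ 0.262375   0.273000   0.554500   0.312250]
  [ 0.094125   0.088500   0.172500   0.300750]
det(I−A) = Σ_j (I−A)_1j·C_1j = (0.90)(0.308250) + (-0.20)(0.208500) + (0.00)(0.262375) + (-0.40)(0.094125) = 0.198075
(I − A)⁻¹ = adj(I−A) / det(I−A) ≈
  [   1.5562     0.6664     0.6210     0.9087]
  [   1.0526     2.1053     1.0526     1.0526]
  [   1.3246     1.3783     2.7994     1.5764]
  [   0.4752     0.4468     0.8709     1.5184]
x = (I − A)⁻¹ d = adj(I−A)·d / det(I−A), with det(I−A) = 0.198075:
  x_P = (0.308250·220 + 0.132000·130 + 0.123000·100 + 0.180000·170) / 0.198075 = 127.875 / 0.198075 ≈ 645.6
  x_L = (0.208500·220 + 0.417000·130 + 0.208500·100 + 0.208500·170) / 0.198075 = 156.375 / 0.198075 ≈ 789.5
  x_M = (0.262375·220 + 0.273000·130 + 0.554500·100 + 0.312250·170) / 0.198075 = 201.745 / 0.198075 ≈ 1018.5
  x_S = (0.094125·220 + 0.088500·130 + 0.172500·100 + 0.300750·170) / 0.198075 = 100.59 / 0.198075 ≈ 507.8

x_P = 645.6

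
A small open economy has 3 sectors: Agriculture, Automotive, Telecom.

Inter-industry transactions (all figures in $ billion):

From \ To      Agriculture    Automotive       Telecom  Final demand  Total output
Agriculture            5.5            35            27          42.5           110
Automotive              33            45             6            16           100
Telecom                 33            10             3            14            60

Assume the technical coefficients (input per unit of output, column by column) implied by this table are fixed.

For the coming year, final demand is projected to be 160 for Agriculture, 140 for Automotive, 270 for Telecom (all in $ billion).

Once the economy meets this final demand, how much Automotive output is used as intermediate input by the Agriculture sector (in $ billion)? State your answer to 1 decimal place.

Technical coefficients a_ij = z_ij / X_j:
  a_11 = 5.5/110 = 0.05, a_21 = 33/110 = 0.30, a_31 = 33/110 = 0.30
  a_12 = 35/100 = 0.35, a_22 = 45/100 = 0.45, a_32 = 10/100 = 0.10
  a_13 = 27/60 = 0.45, a_23 = 6/60 = 0.10, a_33 = 3/60 = 0.05
I − A =
  [   0.95    -0.35    -0.45]
  [  -0.30     0.55    -0.10]
  [  -0.30    -0.10     0.95]
Cofactors of I−A, C_ij = (−1)^(i+j)·(minor ij) (rows/columns in the sector order above):
  C_11 = (0.55)(0.95) − (-0.10)(-0.10) = 0.5125
  C_12 = −[(-0.30)(0.95) − (-0.10)(-0.30)] = 0.3150
  C_13 = (-0.30)(-0.10) − (0.55)(-0.30) = 0.1950
  C_21 = −[(-0.35)(0.95) − (-0.45)(-0.10)] = 0.3775
  C_22 = (0.95)(0.95) − (-0.45)(-0.30) = 0.7675
  C_23 = −[(0.95)(-0.10) − (-0.35)(-0.30)] = 0.2000
  C_31 = (-0.35)(-0.10) − (-0.45)(0.55) = 0.2825
  C_32 = −[(0.95)(-0.10) − (-0.45)(-0.30)] = 0.2300
  C_33 = (0.95)(0.55) − (-0.35)(-0.30) = 0.4175
det(I−A) = Σ_j (I−A)_1j·C_1j = (0.95)(0.5125) + (-0.35)(0.3150) + (-0.45)(0.1950) = 0.288875
adj(I−A) = Cᵀ =
  [ 0.5125   0.3775   0.2825]
  [ 0.3150   0.7675   0.2300]
  [ 0.1950   0.2000   0.4175]
(I − A)⁻¹ = adj(I−A) / det(I−A) ≈
  [   1.7741     1.3068     0.9779]
  [   1.0904     2.6569     0.7962]
  [   0.6750     0.6923     1.4453]
First solve x = (I − A)⁻¹ d = adj(I−A)·d / det(I−A); in particular x_1 = (0.5125·160 + 0.3775·140 + 0.2825·270) / 0.288875 = 211.125 / 0.288875 ≈ 730.852.
Intermediate flow from 2 to 1: z_21 = a_21 · x_1 = 0.30 × 211.125 / 0.288875 = 63.3375 / 0.288875 ≈ 219.3.

z_21 = 219.3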